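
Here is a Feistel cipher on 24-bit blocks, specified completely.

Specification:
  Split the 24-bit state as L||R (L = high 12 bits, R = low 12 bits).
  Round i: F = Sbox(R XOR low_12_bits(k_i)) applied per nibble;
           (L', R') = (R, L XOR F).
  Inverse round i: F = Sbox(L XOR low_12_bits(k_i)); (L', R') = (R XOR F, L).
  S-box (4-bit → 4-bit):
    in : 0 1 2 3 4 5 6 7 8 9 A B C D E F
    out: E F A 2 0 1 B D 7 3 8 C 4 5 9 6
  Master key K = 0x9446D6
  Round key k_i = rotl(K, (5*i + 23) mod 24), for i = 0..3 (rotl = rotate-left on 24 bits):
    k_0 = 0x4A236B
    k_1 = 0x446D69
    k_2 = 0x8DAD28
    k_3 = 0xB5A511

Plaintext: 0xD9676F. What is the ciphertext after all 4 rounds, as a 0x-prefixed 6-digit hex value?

s_0 = plaintext = 0xD9676F
s_1 = Round(s_0, k_0) = 0x76FD76
s_2 = Round(s_1, k_1) = 0xD76999
s_3 = Round(s_2, k_2) = 0x999DB9
s_4 = Round(s_3, k_3) = 0xDB9E1E

0xDB9E1E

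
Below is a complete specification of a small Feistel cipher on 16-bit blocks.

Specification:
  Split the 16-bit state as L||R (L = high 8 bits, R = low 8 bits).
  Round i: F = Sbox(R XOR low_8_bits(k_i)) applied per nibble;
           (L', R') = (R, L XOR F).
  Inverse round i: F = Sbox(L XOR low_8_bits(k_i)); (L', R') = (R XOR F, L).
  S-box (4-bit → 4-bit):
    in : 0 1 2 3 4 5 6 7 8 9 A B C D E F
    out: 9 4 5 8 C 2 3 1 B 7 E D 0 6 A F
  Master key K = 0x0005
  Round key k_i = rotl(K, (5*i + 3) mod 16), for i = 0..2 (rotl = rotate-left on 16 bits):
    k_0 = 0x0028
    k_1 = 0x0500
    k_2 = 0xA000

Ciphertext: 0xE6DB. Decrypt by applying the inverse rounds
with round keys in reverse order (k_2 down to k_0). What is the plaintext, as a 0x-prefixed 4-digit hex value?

0x1AFD

s_0 = ciphertext = 0xE6DB
s_1 = InvRound(s_0, k_2) = 0x78E6
s_2 = InvRound(s_1, k_1) = 0xFD78
s_3 = InvRound(s_2, k_0) = 0x1AFD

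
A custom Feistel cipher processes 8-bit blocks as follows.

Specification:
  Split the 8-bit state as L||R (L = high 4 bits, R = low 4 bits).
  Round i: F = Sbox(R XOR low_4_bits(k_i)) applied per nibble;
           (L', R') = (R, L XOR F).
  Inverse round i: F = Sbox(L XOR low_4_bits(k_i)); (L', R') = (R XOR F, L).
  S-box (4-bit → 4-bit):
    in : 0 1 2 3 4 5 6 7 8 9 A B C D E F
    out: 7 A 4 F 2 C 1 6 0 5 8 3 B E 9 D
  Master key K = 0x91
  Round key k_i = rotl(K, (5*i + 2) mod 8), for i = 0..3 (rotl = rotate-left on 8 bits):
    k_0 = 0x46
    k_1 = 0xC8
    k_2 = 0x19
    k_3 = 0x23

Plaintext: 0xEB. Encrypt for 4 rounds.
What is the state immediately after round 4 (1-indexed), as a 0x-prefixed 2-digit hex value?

s_0 = plaintext = 0xEB
s_1 = Round(s_0, k_0) = 0xB0
s_2 = Round(s_1, k_1) = 0x0B
s_3 = Round(s_2, k_2) = 0xB4
s_4 = Round(s_3, k_3) = 0x4D

0x4D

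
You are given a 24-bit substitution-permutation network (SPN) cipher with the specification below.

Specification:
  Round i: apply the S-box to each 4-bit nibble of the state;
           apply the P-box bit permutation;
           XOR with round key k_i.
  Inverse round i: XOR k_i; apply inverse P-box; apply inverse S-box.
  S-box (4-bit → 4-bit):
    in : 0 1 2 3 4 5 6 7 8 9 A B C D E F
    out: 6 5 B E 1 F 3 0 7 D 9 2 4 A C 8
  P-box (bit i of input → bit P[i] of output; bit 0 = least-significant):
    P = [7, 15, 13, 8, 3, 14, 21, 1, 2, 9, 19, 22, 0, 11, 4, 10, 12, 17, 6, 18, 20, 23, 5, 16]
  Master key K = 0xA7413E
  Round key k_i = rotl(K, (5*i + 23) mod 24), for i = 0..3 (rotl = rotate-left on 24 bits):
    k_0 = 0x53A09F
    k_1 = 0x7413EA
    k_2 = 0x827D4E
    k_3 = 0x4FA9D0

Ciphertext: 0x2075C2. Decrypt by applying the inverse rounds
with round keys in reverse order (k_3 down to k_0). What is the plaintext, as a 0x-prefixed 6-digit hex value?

s_0 = ciphertext = 0x2075C2
s_1 = InvRound(s_0, k_3) = 0xF23E3B
s_2 = InvRound(s_1, k_2) = 0x1C120F
s_3 = InvRound(s_2, k_1) = 0xCC49CA
s_4 = InvRound(s_3, k_0) = 0x2381B3

0x2381B3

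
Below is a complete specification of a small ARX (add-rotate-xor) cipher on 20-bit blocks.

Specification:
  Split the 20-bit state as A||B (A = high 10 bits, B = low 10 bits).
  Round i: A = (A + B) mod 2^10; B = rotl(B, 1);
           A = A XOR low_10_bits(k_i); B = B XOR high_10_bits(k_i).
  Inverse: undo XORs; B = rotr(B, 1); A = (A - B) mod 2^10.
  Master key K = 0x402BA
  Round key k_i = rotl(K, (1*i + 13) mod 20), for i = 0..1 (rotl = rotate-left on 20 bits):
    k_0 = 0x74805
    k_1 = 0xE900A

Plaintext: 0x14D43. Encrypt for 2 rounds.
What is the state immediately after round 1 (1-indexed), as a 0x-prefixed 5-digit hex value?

s_0 = plaintext = 0x14D43
s_1 = Round(s_0, k_0) = 0x64F54
s_2 = Round(s_1, k_1) = 0x3B50D

0x64F54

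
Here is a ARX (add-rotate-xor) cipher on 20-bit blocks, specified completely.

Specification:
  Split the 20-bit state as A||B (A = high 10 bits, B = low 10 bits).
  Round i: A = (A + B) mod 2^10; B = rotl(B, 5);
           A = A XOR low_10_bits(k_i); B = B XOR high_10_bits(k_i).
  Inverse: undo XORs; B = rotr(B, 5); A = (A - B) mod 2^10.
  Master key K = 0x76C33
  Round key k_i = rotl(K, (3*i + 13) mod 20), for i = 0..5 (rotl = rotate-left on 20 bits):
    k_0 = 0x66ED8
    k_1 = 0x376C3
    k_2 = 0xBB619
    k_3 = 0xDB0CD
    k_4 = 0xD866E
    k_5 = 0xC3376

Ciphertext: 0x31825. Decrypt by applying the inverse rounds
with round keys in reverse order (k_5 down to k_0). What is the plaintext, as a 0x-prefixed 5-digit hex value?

0x97A78

s_0 = ciphertext = 0x31825
s_1 = InvRound(s_0, k_5) = 0x9DD39
s_2 = InvRound(s_1, k_4) = 0x41F12
s_3 = InvRound(s_2, k_3) = 0x81FC3
s_4 = InvRound(s_3, k_2) = 0x955C9
s_5 = InvRound(s_4, k_1) = 0x83A88
s_6 = InvRound(s_5, k_0) = 0x97A78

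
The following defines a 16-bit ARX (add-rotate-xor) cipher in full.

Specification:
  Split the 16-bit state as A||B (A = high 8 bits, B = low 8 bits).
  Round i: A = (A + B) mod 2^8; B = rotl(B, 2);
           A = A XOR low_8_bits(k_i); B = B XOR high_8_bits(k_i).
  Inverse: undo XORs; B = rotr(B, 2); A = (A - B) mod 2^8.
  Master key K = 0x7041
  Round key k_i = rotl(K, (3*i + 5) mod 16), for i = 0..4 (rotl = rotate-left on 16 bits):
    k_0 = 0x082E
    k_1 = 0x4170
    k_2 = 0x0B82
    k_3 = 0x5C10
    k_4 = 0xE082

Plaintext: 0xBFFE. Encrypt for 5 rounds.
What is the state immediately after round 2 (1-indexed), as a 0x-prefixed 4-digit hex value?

s_0 = plaintext = 0xBFFE
s_1 = Round(s_0, k_0) = 0x93F3
s_2 = Round(s_1, k_1) = 0xF68E
s_3 = Round(s_2, k_2) = 0x0631
s_4 = Round(s_3, k_3) = 0x2798
s_5 = Round(s_4, k_4) = 0x3D82

0xF68E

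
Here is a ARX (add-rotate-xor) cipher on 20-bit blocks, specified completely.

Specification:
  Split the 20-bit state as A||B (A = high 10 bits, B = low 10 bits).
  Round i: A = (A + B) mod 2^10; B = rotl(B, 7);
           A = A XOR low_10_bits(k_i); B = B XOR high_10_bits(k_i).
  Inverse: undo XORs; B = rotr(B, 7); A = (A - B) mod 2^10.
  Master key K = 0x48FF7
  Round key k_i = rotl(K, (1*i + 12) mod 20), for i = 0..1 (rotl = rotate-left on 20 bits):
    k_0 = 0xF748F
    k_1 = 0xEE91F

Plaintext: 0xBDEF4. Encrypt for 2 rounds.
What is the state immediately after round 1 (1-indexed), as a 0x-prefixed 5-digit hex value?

0x59183

s_0 = plaintext = 0xBDEF4
s_1 = Round(s_0, k_0) = 0x59183
s_2 = Round(s_1, k_1) = 0xFE20A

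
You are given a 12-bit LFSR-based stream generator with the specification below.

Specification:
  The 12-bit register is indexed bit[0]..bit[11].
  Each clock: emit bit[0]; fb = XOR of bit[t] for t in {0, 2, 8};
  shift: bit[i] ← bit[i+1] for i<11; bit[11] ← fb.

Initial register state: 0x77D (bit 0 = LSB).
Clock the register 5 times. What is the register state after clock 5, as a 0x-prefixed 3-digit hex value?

reg_0 = 0x77D
clock 1: out=1, reg = 0xBBE
clock 2: out=0, reg = 0x5DF
clock 3: out=1, reg = 0xAEF
clock 4: out=1, reg = 0x577
clock 5: out=1, reg = 0xABB

0xABB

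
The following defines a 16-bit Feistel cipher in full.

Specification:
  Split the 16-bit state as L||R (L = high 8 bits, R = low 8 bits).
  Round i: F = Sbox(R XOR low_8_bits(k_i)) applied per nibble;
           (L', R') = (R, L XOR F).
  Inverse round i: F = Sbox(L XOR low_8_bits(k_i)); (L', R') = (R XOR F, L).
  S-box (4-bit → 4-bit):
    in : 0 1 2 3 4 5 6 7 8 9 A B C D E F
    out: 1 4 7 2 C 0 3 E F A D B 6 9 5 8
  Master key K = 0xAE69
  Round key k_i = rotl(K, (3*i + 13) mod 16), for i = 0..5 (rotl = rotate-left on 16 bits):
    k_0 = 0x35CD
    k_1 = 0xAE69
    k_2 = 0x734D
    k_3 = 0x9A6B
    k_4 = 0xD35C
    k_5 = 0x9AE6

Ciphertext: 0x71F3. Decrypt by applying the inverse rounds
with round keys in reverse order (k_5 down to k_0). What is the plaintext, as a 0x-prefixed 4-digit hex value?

s_0 = ciphertext = 0x71F3
s_1 = InvRound(s_0, k_5) = 0x5D71
s_2 = InvRound(s_1, k_4) = 0x655D
s_3 = InvRound(s_2, k_3) = 0x4865
s_4 = InvRound(s_3, k_2) = 0x7548
s_5 = InvRound(s_4, k_1) = 0x0E75
s_6 = InvRound(s_5, k_0) = 0x170E

0x170E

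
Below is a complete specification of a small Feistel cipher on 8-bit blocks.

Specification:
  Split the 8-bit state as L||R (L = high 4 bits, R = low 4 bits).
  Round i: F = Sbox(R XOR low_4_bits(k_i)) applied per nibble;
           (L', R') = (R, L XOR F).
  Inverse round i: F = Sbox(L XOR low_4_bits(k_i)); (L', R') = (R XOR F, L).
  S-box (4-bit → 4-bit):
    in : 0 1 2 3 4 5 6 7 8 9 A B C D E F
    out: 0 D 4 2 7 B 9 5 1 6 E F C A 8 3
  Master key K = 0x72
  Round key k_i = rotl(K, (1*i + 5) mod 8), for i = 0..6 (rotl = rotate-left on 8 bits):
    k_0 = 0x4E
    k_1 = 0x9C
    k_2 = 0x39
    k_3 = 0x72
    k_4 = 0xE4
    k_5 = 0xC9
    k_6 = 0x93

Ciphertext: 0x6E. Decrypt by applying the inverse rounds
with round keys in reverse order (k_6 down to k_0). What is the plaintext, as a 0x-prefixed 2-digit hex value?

s_0 = ciphertext = 0x6E
s_1 = InvRound(s_0, k_6) = 0x56
s_2 = InvRound(s_1, k_5) = 0xA5
s_3 = InvRound(s_2, k_4) = 0xDA
s_4 = InvRound(s_3, k_3) = 0x9D
s_5 = InvRound(s_4, k_2) = 0xD9
s_6 = InvRound(s_5, k_1) = 0x4D
s_7 = InvRound(s_6, k_0) = 0x34

0x34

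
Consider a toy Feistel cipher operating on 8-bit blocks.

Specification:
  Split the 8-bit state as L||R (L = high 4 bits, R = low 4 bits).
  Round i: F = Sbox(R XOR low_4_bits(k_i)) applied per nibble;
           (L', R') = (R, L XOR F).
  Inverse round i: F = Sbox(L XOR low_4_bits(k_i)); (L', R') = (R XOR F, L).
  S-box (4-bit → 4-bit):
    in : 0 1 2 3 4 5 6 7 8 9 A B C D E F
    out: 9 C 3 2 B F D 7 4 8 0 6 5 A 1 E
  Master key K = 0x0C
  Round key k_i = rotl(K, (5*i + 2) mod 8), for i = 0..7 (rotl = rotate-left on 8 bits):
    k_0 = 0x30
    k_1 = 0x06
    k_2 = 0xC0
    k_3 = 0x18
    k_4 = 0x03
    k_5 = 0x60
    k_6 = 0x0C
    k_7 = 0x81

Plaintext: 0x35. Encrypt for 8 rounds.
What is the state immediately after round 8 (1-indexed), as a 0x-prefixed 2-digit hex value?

0x4C

s_0 = plaintext = 0x35
s_1 = Round(s_0, k_0) = 0x5C
s_2 = Round(s_1, k_1) = 0xC5
s_3 = Round(s_2, k_2) = 0x53
s_4 = Round(s_3, k_3) = 0x33
s_5 = Round(s_4, k_4) = 0x3A
s_6 = Round(s_5, k_5) = 0xA3
s_7 = Round(s_6, k_6) = 0x34
s_8 = Round(s_7, k_7) = 0x4C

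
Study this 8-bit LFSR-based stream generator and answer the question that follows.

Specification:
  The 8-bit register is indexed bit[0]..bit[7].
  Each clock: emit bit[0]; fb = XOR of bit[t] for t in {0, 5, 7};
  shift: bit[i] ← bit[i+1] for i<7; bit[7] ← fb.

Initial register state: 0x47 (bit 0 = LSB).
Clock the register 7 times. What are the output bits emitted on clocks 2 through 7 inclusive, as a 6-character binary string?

reg_0 = 0x47
clock 1: out=1, reg = 0xA3
clock 2: out=1, reg = 0xD1
clock 3: out=1, reg = 0x68
clock 4: out=0, reg = 0xB4
clock 5: out=0, reg = 0x5A
clock 6: out=0, reg = 0x2D
clock 7: out=1, reg = 0x16

110001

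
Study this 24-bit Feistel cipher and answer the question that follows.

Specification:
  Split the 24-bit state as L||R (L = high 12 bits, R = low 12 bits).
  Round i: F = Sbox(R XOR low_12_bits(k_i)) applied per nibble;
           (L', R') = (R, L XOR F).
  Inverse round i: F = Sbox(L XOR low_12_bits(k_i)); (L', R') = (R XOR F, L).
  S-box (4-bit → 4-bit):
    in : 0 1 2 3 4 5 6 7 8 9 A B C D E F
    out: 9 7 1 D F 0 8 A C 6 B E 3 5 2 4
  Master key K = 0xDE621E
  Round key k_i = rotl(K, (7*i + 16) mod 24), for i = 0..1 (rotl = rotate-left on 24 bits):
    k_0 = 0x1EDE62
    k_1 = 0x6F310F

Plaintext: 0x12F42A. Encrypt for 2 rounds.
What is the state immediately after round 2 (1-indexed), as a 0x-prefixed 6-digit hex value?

s_0 = plaintext = 0x12F42A
s_1 = Round(s_0, k_0) = 0x42AAD3
s_2 = Round(s_1, k_1) = 0xAD3A79

0xAD3A79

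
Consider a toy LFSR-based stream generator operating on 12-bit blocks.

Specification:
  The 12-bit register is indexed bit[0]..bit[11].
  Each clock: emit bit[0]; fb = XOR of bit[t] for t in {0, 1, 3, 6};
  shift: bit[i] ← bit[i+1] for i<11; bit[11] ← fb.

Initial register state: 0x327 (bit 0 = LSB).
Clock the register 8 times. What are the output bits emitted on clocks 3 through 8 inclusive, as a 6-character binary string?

100100

reg_0 = 0x327
clock 1: out=1, reg = 0x193
clock 2: out=1, reg = 0x0C9
clock 3: out=1, reg = 0x864
clock 4: out=0, reg = 0xC32
clock 5: out=0, reg = 0xE19
clock 6: out=1, reg = 0x70C
clock 7: out=0, reg = 0xB86
clock 8: out=0, reg = 0xDC3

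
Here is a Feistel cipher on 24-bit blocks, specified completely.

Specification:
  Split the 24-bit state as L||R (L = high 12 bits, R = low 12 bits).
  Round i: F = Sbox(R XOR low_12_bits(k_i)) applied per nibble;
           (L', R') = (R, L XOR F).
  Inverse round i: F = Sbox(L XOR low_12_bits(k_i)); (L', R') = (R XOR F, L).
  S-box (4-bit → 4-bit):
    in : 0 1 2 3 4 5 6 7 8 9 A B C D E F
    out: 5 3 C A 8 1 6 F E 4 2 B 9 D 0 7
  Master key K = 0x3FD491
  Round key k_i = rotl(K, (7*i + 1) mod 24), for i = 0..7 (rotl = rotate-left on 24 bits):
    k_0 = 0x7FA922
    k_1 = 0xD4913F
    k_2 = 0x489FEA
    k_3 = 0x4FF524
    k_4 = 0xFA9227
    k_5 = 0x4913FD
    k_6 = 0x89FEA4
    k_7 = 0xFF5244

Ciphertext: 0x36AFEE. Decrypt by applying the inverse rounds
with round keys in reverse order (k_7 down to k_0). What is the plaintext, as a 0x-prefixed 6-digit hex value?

0xC4B69E

s_0 = ciphertext = 0x36AFEE
s_1 = InvRound(s_0, k_7) = 0xC2E36A
s_2 = InvRound(s_1, k_6) = 0xF88C2E
s_3 = InvRound(s_2, k_5) = 0x5DFF88
s_4 = InvRound(s_3, k_4) = 0x0F65DF
s_5 = InvRound(s_4, k_3) = 0x4030F6
s_6 = InvRound(s_5, k_2) = 0xBF2403
s_7 = InvRound(s_6, k_1) = 0x69EBF2
s_8 = InvRound(s_7, k_0) = 0xC4B69E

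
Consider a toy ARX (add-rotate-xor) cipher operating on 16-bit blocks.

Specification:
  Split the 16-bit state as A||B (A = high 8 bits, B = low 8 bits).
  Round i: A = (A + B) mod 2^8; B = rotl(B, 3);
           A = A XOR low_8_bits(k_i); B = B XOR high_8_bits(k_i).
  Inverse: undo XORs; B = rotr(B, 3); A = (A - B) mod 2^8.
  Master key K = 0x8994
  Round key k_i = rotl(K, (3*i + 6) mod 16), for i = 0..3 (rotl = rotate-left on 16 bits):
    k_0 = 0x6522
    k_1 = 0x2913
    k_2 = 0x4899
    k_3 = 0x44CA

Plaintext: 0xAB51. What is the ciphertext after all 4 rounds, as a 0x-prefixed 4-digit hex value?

s_0 = plaintext = 0xAB51
s_1 = Round(s_0, k_0) = 0xDEEF
s_2 = Round(s_1, k_1) = 0xDE56
s_3 = Round(s_2, k_2) = 0xADFA
s_4 = Round(s_3, k_3) = 0x6D93

0x6D93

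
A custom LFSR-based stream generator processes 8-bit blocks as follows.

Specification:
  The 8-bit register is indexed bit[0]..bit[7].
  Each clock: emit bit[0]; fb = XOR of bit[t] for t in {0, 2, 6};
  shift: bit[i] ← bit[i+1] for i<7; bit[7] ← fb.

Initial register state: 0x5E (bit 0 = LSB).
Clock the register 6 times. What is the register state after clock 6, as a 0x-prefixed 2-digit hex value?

reg_0 = 0x5E
clock 1: out=0, reg = 0x2F
clock 2: out=1, reg = 0x17
clock 3: out=1, reg = 0x0B
clock 4: out=1, reg = 0x85
clock 5: out=1, reg = 0x42
clock 6: out=0, reg = 0xA1

0xA1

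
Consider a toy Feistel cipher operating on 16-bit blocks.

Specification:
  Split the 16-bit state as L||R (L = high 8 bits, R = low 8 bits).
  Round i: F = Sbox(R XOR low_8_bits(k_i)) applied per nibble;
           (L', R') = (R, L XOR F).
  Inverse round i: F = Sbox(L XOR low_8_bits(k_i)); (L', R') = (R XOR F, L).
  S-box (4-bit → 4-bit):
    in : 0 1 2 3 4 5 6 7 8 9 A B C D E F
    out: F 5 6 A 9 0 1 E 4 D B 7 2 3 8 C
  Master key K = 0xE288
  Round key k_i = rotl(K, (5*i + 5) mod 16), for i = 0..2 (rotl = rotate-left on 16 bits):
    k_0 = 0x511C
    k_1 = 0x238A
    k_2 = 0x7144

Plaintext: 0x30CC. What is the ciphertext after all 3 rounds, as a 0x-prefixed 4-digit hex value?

s_0 = plaintext = 0x30CC
s_1 = Round(s_0, k_0) = 0xCC0F
s_2 = Round(s_1, k_1) = 0x0F8C
s_3 = Round(s_2, k_2) = 0x8C2B

0x8C2B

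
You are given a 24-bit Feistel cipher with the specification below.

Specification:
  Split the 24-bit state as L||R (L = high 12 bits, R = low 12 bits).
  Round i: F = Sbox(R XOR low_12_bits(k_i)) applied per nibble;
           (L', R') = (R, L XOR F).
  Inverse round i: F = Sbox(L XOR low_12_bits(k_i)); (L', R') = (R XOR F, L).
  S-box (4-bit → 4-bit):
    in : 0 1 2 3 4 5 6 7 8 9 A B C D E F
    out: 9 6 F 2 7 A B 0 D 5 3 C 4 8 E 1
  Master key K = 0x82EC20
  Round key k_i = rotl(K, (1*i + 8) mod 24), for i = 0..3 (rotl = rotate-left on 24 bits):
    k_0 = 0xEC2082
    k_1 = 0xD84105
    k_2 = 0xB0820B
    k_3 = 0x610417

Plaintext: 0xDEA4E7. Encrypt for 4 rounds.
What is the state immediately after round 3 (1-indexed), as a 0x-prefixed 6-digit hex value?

0x84D92B

s_0 = plaintext = 0xDEA4E7
s_1 = Round(s_0, k_0) = 0x4E7A50
s_2 = Round(s_1, k_1) = 0xA5084D
s_3 = Round(s_2, k_2) = 0x84D92B
s_4 = Round(s_3, k_3) = 0x92B069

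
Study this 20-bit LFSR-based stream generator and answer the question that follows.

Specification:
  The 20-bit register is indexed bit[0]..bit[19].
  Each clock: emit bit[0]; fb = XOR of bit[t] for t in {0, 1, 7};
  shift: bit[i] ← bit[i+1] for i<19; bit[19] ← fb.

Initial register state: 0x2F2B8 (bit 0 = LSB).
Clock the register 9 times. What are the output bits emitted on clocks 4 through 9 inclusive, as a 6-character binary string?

111010

reg_0 = 0x2F2B8
clock 1: out=0, reg = 0x9795C
clock 2: out=0, reg = 0x4BCAE
clock 3: out=0, reg = 0x25E57
clock 4: out=1, reg = 0x12F2B
clock 5: out=1, reg = 0x09795
clock 6: out=1, reg = 0x04BCA
clock 7: out=0, reg = 0x025E5
clock 8: out=1, reg = 0x012F2
clock 9: out=0, reg = 0x00979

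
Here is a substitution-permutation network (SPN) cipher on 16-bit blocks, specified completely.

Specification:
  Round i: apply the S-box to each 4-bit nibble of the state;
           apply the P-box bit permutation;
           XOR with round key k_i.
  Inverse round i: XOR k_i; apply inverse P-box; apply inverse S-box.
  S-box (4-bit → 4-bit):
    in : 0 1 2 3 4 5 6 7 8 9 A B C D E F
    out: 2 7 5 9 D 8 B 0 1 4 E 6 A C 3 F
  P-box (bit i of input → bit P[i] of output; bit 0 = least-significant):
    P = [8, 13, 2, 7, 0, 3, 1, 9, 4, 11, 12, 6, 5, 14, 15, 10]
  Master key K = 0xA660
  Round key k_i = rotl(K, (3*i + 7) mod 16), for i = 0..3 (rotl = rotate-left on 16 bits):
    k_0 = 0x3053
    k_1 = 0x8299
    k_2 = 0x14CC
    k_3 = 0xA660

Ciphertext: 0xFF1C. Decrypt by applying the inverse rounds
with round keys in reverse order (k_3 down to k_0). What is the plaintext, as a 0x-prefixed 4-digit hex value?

0x9D06

s_0 = ciphertext = 0xFF1C
s_1 = InvRound(s_0, k_3) = 0xEF02
s_2 = InvRound(s_1, k_2) = 0xBAAF
s_3 = InvRound(s_2, k_1) = 0x819B
s_4 = InvRound(s_3, k_0) = 0x9D06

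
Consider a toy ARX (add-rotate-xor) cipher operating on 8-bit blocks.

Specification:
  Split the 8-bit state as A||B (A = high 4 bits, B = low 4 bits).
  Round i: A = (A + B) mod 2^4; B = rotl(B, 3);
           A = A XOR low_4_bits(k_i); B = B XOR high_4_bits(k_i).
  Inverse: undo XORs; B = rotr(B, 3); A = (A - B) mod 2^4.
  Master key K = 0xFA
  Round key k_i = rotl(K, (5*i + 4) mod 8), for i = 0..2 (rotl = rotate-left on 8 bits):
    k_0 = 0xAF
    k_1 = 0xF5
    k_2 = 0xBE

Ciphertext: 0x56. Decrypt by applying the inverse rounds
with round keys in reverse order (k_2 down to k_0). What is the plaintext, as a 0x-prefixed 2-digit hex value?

0xE4

s_0 = ciphertext = 0x56
s_1 = InvRound(s_0, k_2) = 0x0B
s_2 = InvRound(s_1, k_1) = 0xD8
s_3 = InvRound(s_2, k_0) = 0xE4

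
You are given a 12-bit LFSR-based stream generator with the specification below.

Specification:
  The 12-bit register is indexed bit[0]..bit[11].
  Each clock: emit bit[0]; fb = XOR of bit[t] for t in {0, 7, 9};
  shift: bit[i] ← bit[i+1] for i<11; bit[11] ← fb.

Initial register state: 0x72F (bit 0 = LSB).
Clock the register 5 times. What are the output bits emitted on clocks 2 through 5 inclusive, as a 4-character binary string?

1110

reg_0 = 0x72F
clock 1: out=1, reg = 0x397
clock 2: out=1, reg = 0x9CB
clock 3: out=1, reg = 0x4E5
clock 4: out=1, reg = 0x272
clock 5: out=0, reg = 0x939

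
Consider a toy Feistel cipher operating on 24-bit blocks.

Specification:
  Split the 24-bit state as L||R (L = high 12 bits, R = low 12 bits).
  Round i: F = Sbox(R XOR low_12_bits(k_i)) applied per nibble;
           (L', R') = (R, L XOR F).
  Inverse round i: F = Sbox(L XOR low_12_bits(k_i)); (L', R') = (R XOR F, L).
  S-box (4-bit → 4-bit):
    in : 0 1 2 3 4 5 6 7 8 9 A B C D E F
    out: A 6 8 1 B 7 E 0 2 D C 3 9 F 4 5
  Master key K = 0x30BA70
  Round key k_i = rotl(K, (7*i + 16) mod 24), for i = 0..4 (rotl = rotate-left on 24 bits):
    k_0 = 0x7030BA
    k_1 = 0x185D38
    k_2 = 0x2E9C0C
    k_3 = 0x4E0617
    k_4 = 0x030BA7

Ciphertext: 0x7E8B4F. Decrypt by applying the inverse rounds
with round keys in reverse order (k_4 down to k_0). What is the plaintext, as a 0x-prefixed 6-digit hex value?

s_0 = ciphertext = 0x7E8B4F
s_1 = InvRound(s_0, k_4) = 0x2FA7E8
s_2 = InvRound(s_1, k_3) = 0xCA72FA
s_3 = InvRound(s_2, k_2) = 0x839CA7
s_4 = InvRound(s_3, k_1) = 0xB01839
s_5 = InvRound(s_4, k_0) = 0xB0AB01

0xB0AB01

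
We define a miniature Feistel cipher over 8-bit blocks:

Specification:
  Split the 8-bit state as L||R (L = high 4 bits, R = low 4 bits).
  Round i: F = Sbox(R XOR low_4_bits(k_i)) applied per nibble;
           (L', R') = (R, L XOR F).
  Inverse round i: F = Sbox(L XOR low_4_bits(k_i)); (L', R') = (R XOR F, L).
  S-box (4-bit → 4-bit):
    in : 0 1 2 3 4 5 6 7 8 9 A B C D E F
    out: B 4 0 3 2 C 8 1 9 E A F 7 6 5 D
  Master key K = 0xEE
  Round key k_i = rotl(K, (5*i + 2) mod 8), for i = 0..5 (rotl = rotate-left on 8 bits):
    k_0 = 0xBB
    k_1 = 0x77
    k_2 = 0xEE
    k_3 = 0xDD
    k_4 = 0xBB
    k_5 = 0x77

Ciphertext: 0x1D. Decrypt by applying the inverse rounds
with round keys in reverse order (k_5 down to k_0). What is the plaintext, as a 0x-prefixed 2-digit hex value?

0xE6

s_0 = ciphertext = 0x1D
s_1 = InvRound(s_0, k_5) = 0x51
s_2 = InvRound(s_1, k_4) = 0x45
s_3 = InvRound(s_2, k_3) = 0xB4
s_4 = InvRound(s_3, k_2) = 0x8B
s_5 = InvRound(s_4, k_1) = 0x68
s_6 = InvRound(s_5, k_0) = 0xE6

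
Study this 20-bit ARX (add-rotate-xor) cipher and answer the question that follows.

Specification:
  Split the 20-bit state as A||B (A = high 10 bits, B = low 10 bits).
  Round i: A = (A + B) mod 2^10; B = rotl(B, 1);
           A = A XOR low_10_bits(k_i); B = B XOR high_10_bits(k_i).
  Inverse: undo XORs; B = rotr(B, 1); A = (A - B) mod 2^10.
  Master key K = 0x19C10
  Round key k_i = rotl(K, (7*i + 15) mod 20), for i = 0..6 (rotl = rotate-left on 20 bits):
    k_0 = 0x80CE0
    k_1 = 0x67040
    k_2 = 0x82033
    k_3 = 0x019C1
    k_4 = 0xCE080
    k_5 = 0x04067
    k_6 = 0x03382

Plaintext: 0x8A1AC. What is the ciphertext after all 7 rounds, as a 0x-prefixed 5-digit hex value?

0xC512E

s_0 = plaintext = 0x8A1AC
s_1 = Round(s_0, k_0) = 0xCD15B
s_2 = Round(s_1, k_1) = 0x33F2A
s_3 = Round(s_2, k_2) = 0xF285D
s_4 = Round(s_3, k_3) = 0x798BC
s_5 = Round(s_4, k_4) = 0x88A40
s_6 = Round(s_5, k_5) = 0x01491
s_7 = Round(s_6, k_6) = 0xC512E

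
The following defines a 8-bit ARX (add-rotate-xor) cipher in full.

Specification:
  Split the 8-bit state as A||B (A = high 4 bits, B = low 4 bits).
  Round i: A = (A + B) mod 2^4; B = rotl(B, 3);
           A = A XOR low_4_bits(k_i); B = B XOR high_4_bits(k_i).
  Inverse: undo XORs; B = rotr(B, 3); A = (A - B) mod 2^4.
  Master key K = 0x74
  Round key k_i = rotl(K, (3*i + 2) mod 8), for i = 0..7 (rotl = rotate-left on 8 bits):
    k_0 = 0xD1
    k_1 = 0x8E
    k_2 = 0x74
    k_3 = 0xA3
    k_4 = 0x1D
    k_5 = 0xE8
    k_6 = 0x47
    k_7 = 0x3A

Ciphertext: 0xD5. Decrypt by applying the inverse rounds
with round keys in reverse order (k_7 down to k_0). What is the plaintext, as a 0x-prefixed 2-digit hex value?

0xF5

s_0 = ciphertext = 0xD5
s_1 = InvRound(s_0, k_7) = 0xBC
s_2 = InvRound(s_1, k_6) = 0xB1
s_3 = InvRound(s_2, k_5) = 0x4F
s_4 = InvRound(s_3, k_4) = 0xCD
s_5 = InvRound(s_4, k_3) = 0x1E
s_6 = InvRound(s_5, k_2) = 0x23
s_7 = InvRound(s_6, k_1) = 0x57
s_8 = InvRound(s_7, k_0) = 0xF5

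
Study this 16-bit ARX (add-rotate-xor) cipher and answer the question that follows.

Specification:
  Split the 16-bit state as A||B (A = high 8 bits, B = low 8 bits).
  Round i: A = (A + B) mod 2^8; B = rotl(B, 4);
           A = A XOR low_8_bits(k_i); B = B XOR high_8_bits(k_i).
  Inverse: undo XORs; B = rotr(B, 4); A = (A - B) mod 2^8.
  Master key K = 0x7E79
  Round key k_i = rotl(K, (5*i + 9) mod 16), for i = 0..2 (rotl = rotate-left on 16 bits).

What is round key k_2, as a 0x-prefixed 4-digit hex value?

0xF3CB

K = 0x7E79
k_0 = rotl(K, (5*0+9) mod 16) = rotl(K, 9) = 0xF2FC
k_1 = rotl(K, (5*1+9) mod 16) = rotl(K, 14) = 0x5F9E
k_2 = rotl(K, (5*2+9) mod 16) = rotl(K, 3) = 0xF3CB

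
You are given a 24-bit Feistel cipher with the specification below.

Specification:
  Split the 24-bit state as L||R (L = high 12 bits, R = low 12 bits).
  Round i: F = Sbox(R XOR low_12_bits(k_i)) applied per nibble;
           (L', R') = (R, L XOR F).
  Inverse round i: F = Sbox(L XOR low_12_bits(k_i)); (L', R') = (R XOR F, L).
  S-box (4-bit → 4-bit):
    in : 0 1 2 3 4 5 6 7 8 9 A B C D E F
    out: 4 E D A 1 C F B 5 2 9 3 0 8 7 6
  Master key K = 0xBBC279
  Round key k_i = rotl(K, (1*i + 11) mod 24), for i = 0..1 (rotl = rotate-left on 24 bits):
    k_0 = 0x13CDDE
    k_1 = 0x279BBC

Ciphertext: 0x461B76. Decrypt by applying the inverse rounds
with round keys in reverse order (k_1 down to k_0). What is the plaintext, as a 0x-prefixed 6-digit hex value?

s_0 = ciphertext = 0x461B76
s_1 = InvRound(s_0, k_1) = 0xDFE461
s_2 = InvRound(s_1, k_0) = 0x0B5DFE

0x0B5DFE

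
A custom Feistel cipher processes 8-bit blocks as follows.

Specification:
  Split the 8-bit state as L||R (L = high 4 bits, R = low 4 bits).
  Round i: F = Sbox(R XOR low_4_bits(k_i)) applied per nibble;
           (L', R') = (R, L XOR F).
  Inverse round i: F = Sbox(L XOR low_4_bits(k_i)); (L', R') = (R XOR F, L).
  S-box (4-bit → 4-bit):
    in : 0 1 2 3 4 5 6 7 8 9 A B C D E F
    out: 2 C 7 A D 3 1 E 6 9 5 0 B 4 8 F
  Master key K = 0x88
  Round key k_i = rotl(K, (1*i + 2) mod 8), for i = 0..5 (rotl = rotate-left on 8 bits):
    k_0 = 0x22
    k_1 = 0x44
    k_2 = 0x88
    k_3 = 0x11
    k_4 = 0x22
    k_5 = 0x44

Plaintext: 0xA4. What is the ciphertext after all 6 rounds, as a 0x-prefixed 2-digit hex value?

s_0 = plaintext = 0xA4
s_1 = Round(s_0, k_0) = 0x4B
s_2 = Round(s_1, k_1) = 0xBB
s_3 = Round(s_2, k_2) = 0xB1
s_4 = Round(s_3, k_3) = 0x19
s_5 = Round(s_4, k_4) = 0x91
s_6 = Round(s_5, k_5) = 0x1A

0x1A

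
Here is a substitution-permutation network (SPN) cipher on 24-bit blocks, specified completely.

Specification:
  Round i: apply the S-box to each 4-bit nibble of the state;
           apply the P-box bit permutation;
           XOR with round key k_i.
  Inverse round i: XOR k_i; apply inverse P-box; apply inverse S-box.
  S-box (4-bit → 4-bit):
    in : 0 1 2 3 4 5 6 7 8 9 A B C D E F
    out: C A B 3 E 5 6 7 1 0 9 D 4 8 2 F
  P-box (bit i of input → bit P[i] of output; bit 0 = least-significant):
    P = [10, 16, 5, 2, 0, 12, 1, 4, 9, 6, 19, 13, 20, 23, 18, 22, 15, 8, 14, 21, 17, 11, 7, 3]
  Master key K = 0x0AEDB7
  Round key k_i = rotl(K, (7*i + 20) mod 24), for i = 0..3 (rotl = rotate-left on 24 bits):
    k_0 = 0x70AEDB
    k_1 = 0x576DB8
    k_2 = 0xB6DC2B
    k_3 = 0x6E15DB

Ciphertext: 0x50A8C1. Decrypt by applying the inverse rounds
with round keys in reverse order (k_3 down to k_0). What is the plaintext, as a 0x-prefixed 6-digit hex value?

s_0 = ciphertext = 0x50A8C1
s_1 = InvRound(s_0, k_3) = 0x225048
s_2 = InvRound(s_1, k_2) = 0xE87E55
s_3 = InvRound(s_2, k_1) = 0xB17734
s_4 = InvRound(s_3, k_0) = 0x471E74

0x471E74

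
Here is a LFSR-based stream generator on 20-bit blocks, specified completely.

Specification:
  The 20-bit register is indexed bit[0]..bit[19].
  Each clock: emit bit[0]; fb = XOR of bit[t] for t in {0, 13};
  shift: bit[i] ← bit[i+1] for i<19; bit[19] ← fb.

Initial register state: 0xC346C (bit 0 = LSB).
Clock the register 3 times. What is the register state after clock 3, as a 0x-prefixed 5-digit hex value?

0xB868D

reg_0 = 0xC346C
clock 1: out=0, reg = 0xE1A36
clock 2: out=0, reg = 0x70D1B
clock 3: out=1, reg = 0xB868D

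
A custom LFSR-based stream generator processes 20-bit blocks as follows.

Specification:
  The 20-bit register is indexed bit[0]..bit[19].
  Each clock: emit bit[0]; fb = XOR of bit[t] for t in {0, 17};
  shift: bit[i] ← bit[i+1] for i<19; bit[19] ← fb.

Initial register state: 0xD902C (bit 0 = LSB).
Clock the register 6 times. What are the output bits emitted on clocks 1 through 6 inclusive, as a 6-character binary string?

reg_0 = 0xD902C
clock 1: out=0, reg = 0x6C816
clock 2: out=0, reg = 0xB640B
clock 3: out=1, reg = 0x5B205
clock 4: out=1, reg = 0xAD902
clock 5: out=0, reg = 0xD6C81
clock 6: out=1, reg = 0xEB640

001101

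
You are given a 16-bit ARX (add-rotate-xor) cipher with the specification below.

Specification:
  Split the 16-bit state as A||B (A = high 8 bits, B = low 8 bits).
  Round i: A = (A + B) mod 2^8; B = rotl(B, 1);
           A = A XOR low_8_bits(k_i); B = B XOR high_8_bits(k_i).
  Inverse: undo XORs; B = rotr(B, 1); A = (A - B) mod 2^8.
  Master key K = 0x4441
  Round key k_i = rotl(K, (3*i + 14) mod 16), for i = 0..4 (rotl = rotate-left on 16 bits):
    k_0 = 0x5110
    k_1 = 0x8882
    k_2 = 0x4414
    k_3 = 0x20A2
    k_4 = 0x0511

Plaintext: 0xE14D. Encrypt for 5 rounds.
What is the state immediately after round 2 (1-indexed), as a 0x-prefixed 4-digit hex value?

0x8B1F

s_0 = plaintext = 0xE14D
s_1 = Round(s_0, k_0) = 0x3ECB
s_2 = Round(s_1, k_1) = 0x8B1F
s_3 = Round(s_2, k_2) = 0xBE7A
s_4 = Round(s_3, k_3) = 0x9AD4
s_5 = Round(s_4, k_4) = 0x7FAC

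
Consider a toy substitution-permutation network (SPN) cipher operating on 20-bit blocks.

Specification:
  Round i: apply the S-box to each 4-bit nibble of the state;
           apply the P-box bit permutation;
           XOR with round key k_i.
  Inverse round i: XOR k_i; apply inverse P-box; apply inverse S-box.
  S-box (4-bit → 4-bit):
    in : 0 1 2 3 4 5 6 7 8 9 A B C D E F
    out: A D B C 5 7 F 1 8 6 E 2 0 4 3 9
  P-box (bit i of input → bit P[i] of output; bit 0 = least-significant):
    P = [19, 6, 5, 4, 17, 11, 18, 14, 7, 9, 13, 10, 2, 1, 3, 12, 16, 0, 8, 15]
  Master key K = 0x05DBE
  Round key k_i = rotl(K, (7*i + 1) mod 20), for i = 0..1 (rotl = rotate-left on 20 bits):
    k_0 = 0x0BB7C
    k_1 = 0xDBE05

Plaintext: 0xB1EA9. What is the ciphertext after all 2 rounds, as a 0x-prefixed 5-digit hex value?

0x093B3

s_0 = plaintext = 0xB1EA9
s_1 = Round(s_0, k_0) = 0x4E191
s_2 = Round(s_1, k_1) = 0x093B3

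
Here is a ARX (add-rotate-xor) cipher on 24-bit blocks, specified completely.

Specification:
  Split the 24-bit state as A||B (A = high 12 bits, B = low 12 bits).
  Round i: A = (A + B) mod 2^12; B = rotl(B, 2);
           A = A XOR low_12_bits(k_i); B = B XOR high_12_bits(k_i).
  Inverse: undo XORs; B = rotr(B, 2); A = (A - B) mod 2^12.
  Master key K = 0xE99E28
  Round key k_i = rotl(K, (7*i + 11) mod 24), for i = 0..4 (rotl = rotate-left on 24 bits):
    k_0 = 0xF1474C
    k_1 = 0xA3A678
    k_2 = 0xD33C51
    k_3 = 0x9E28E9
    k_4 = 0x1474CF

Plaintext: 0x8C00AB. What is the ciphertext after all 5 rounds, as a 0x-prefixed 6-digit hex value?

s_0 = plaintext = 0x8C00AB
s_1 = Round(s_0, k_0) = 0xE27DB8
s_2 = Round(s_1, k_1) = 0xDA7CD9
s_3 = Round(s_2, k_2) = 0x6D1E54
s_4 = Round(s_3, k_3) = 0xDCC0B1
s_5 = Round(s_4, k_4) = 0xAB2383

0xAB2383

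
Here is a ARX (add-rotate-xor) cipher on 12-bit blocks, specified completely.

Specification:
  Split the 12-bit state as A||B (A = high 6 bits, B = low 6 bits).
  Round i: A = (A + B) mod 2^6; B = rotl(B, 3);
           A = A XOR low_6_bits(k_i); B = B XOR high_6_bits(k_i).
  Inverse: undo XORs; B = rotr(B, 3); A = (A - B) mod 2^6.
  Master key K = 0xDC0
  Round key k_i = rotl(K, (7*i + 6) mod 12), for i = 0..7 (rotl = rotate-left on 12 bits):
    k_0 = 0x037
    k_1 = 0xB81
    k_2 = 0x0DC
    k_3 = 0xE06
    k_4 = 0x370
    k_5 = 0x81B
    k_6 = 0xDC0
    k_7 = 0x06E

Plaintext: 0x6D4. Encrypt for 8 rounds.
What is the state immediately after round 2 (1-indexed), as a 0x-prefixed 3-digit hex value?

s_0 = plaintext = 0x6D4
s_1 = Round(s_0, k_0) = 0x622
s_2 = Round(s_1, k_1) = 0xEFA
s_3 = Round(s_2, k_2) = 0xA54
s_4 = Round(s_3, k_3) = 0xEDA
s_5 = Round(s_4, k_4) = 0x95E
s_6 = Round(s_5, k_5) = 0x613
s_7 = Round(s_6, k_6) = 0xAED
s_8 = Round(s_7, k_7) = 0xDAC

0xEFA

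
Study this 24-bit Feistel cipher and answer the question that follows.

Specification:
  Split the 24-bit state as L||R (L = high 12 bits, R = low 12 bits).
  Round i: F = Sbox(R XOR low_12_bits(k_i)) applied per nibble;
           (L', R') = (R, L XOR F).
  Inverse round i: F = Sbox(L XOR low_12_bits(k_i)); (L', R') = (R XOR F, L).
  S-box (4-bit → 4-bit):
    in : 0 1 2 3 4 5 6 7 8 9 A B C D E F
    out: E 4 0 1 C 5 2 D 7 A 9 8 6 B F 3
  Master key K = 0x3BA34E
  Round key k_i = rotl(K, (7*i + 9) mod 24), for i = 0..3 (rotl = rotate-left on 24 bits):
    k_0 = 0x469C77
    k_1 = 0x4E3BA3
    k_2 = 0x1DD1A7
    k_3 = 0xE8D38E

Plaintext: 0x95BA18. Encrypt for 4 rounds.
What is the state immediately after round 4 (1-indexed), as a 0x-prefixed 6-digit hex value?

0xE95FE8

s_0 = plaintext = 0x95BA18
s_1 = Round(s_0, k_0) = 0xA18B78
s_2 = Round(s_1, k_1) = 0xB784A0
s_3 = Round(s_2, k_2) = 0x4A0E95
s_4 = Round(s_3, k_3) = 0xE95FE8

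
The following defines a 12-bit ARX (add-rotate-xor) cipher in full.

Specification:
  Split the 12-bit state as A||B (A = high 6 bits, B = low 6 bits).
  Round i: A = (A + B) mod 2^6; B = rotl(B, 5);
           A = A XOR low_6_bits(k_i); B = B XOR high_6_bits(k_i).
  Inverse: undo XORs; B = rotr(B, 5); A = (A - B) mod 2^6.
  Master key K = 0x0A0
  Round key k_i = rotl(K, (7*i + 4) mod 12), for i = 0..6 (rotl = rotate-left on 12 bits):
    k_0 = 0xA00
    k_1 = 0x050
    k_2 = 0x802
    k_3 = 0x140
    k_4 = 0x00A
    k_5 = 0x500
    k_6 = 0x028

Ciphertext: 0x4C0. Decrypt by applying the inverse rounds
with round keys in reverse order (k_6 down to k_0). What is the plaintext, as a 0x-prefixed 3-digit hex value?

0x314

s_0 = ciphertext = 0x4C0
s_1 = InvRound(s_0, k_6) = 0xEC0
s_2 = InvRound(s_1, k_5) = 0x4E8
s_3 = InvRound(s_2, k_4) = 0x211
s_4 = InvRound(s_3, k_3) = 0x828
s_5 = InvRound(s_4, k_2) = 0x490
s_6 = InvRound(s_5, k_1) = 0x822
s_7 = InvRound(s_6, k_0) = 0x314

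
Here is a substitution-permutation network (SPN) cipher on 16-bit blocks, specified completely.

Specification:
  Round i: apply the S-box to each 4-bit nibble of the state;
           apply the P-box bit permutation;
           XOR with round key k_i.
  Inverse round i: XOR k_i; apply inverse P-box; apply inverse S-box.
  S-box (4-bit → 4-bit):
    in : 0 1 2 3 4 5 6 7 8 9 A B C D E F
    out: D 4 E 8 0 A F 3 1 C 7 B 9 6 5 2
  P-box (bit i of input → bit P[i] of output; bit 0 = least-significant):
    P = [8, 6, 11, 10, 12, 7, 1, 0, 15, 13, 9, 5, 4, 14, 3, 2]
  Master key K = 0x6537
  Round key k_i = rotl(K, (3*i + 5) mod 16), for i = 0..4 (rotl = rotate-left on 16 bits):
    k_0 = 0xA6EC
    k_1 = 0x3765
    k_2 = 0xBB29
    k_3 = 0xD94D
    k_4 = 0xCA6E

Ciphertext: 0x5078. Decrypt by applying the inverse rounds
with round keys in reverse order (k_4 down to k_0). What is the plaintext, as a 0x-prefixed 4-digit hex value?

0x4439

s_0 = ciphertext = 0x5078
s_1 = InvRound(s_0, k_4) = 0xCEE1
s_2 = InvRound(s_1, k_3) = 0x997C
s_3 = InvRound(s_2, k_2) = 0xCD3F
s_4 = InvRound(s_3, k_1) = 0xAAED
s_5 = InvRound(s_4, k_0) = 0x4439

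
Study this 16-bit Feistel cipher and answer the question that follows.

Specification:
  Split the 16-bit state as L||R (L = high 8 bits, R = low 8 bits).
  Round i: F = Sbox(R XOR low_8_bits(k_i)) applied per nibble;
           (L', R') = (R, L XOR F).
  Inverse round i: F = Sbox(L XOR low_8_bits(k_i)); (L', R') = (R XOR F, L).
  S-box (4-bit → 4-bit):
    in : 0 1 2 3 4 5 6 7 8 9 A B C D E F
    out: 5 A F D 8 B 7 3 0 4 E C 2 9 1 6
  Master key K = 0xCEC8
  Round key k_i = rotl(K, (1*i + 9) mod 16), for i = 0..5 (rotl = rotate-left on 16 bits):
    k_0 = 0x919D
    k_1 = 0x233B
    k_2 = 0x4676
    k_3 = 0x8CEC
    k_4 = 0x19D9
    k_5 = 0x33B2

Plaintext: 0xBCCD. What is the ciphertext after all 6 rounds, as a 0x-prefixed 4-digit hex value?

0x7E79

s_0 = plaintext = 0xBCCD
s_1 = Round(s_0, k_0) = 0xCD09
s_2 = Round(s_1, k_1) = 0x0912
s_3 = Round(s_2, k_2) = 0x1271
s_4 = Round(s_3, k_3) = 0x715B
s_5 = Round(s_4, k_4) = 0x5B7E
s_6 = Round(s_5, k_5) = 0x7E79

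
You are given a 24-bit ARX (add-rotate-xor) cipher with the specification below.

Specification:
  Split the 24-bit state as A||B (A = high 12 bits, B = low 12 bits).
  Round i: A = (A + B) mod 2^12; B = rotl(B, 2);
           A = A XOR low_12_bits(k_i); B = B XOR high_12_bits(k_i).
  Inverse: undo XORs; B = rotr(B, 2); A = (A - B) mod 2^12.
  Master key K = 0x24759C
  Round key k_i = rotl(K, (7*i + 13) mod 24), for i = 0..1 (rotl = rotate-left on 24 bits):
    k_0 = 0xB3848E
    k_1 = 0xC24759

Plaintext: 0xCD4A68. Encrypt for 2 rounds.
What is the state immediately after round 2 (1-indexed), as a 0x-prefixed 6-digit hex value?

s_0 = plaintext = 0xCD4A68
s_1 = Round(s_0, k_0) = 0x3B229A
s_2 = Round(s_1, k_1) = 0x11564C

0x11564C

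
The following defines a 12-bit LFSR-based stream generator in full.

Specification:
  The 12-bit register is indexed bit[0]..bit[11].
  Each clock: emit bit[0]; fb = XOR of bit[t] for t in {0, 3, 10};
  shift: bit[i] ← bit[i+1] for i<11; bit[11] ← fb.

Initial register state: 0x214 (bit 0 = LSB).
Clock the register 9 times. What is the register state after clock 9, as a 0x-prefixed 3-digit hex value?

0xF71

reg_0 = 0x214
clock 1: out=0, reg = 0x10A
clock 2: out=0, reg = 0x885
clock 3: out=1, reg = 0xC42
clock 4: out=0, reg = 0xE21
clock 5: out=1, reg = 0x710
clock 6: out=0, reg = 0xB88
clock 7: out=0, reg = 0xDC4
clock 8: out=0, reg = 0xEE2
clock 9: out=0, reg = 0xF71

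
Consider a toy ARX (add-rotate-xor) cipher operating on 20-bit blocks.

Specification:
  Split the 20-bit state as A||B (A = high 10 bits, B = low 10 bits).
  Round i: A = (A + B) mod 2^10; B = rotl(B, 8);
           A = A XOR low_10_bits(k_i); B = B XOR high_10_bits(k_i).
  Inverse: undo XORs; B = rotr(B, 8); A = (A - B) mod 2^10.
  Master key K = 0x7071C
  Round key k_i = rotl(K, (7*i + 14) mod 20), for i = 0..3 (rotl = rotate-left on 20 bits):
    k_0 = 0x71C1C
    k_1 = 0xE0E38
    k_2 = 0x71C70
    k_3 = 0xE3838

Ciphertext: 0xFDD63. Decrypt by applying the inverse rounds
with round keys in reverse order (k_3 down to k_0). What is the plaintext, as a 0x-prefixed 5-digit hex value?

s_0 = ciphertext = 0xFDD63
s_1 = InvRound(s_0, k_3) = 0x067B6
s_2 = InvRound(s_1, k_2) = 0xA8DC6
s_3 = InvRound(s_2, k_1) = 0xE1516
s_4 = InvRound(s_3, k_0) = 0x15744

0x15744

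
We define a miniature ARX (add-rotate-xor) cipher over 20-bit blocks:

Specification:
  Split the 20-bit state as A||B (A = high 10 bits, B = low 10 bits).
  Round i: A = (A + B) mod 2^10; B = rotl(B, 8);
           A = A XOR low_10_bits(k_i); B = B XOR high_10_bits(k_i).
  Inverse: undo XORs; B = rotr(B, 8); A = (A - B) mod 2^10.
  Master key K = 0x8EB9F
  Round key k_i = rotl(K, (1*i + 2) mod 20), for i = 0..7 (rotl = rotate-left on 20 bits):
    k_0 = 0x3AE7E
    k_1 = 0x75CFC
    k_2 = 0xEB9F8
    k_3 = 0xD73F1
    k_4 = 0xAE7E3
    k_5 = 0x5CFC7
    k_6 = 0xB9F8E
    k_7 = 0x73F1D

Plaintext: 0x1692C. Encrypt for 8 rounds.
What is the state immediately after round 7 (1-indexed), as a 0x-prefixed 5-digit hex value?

s_0 = plaintext = 0x1692C
s_1 = Round(s_0, k_0) = 0xFE0A0
s_2 = Round(s_1, k_1) = 0x191FF
s_3 = Round(s_2, k_2) = 0xE6CD1
s_4 = Round(s_3, k_3) = 0xE7668
s_5 = Round(s_4, k_4) = 0x79A23
s_6 = Round(s_5, k_5) = 0xF3AFB
s_7 = Round(s_6, k_6) = 0x51D59
s_8 = Round(s_7, k_7) = 0x6F499

0x51D59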